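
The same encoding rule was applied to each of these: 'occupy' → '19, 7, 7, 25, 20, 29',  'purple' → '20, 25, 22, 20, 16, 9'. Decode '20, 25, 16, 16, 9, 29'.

pulley

Letters become their 1-based position plus 4 (so a→5, b→6, …).
Reversing it on 20, 25, 16, 16, 9, 29: 20→(20−4)÷1=16=p, 25→(25−4)÷1=21=u, 16→(16−4)÷1=12=l, 16→(16−4)÷1=12=l, 9→(9−4)÷1=5=e, 29→(29−4)÷1=25=y.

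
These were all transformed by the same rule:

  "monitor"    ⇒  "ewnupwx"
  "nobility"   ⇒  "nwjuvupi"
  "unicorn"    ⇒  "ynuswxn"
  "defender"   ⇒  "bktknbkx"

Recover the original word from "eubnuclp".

midnight

m(12)→e(4) and o(14)→w(22) fit y≡9x+0 (mod 26); the inverse of 9 mod 26 is 3. This is an affine cipher: with a=0,…,z=25, each position x becomes (9x+0) mod 26.
Reversing it on eubnuclp: e(4)→3·(4−0)≡12=m; u(20)→3·(20−0)≡8=i; b(1)→3·(1−0)≡3=d; n(13)→3·(13−0)≡13=n; u(20)→3·(20−0)≡8=i; c(2)→3·(2−0)≡6=g; l(11)→3·(11−0)≡7=h; p(15)→3·(15−0)≡19=t (all mod 26).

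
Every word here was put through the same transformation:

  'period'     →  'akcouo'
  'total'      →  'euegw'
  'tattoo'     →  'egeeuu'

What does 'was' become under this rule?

hgd

The rule splits by letter class: vowels +6, consonants +11.
For was: w(cons)+11=h, a(vowel)+6=g, s(cons)+11=d.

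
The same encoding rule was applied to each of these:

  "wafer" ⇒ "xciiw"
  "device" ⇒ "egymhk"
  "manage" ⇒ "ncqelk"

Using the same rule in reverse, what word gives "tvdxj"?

state

Letter i (0-indexed) is shifted by i+1, so successive shifts are 1, 2, 3, ….
Undoing it on tvdxj: t−1=s, v−2=t, d−3=a, x−4=t, j−5=e.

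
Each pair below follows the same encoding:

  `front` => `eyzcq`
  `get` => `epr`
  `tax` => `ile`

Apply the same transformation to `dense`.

pdypo

The word is reversed, then every letter is shifted forward by 11.
Applying it to dense: reverse → esned; then shift: e+11=p, s+11=d, n+11=y, e+11=p, d+11=o.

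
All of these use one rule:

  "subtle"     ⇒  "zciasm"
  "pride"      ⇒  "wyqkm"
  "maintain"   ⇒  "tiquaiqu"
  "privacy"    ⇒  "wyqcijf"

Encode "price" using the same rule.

Vowels shift forward by 8 and consonants shift forward by 7.
For price: p(cons)+7=w, r(cons)+7=y, i(vowel)+8=q, c(cons)+7=j, e(vowel)+8=m.

wyqjm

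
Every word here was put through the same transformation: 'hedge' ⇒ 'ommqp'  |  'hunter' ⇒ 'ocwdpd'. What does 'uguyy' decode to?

nylon

In hedge: h→o is +7, e→m is +8, d→m is +9, g→q is +10 — the shift increases by 1 each position. Each letter shifts forward by (position + 7), i.e. 7, 8, 9, … — the shift grows by one for each successive letter.
Reversing it on uguyy: u−7=n, g−8=y, u−9=l, y−10=o, y−11=n.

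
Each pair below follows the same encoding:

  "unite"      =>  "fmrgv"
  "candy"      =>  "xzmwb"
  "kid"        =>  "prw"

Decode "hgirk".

strip

Each pair mirrors across the alphabet (u↔f, n↔m, i↔r): positions sum to 25. Each letter is replaced by its mirror in the alphabet: a↔z, b↔y, c↔x, and so on (the Atbash cipher).
Decoding hgirk: h↔s, g↔t, i↔r, r↔i, k↔p.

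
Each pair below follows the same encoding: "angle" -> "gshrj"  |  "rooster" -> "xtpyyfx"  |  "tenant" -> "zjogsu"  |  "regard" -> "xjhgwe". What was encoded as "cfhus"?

wagon

Shifts by position in angle: pos 0: a→g (+6), pos 1: n→s (+5), pos 2: g→h (+1), pos 3: l→r (+6), pos 4: e→j (+5) — repeating every 3. The shifts repeat in a cycle of length 3: positions 0,1,… shift by +6, +5, +1, then the pattern repeats.
Reversing it on cfhus: c−6=w, f−5=a, h−1=g, u−6=o, s−5=n.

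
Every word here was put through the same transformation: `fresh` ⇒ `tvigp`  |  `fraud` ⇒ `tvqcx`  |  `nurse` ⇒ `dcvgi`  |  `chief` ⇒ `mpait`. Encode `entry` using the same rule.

This is an affine cipher: with a=0,…,z=25, each position x becomes (11x+16) mod 26.
Applying it to entry: e(4)→11·4+16≡8=i; n(13)→11·13+16≡3=d; t(19)→11·19+16≡17=r; r(17)→11·17+16≡21=v; y(24)→11·24+16≡20=u (all mod 26).

idrvu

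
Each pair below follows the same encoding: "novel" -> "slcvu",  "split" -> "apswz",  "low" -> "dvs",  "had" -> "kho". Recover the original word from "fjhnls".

The output letters match the input read backwards, each shifted +7: novel reversed is levon. The word is reversed, then every letter is shifted forward by 7.
Undoing it on fjhnls: shift back: f−7=y, j−7=c, h−7=a, n−7=g, l−7=e, s−7=l → ycagel; then reverse → legacy.

legacy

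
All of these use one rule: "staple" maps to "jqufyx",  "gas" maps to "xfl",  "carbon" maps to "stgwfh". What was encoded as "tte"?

The output letters match the input read backwards, each shifted +5: staple reversed is elpats. The word is reversed, then every letter is shifted forward by 5.
Undoing it on tte: shift back: t−5=o, t−5=o, e−5=z → ooz; then reverse → zoo.

zoo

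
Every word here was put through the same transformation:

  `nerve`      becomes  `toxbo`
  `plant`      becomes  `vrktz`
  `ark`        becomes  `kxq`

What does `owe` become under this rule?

yco

The rule splits by letter class: vowels +10, consonants +6.
For owe: o(vowel)+10=y, w(cons)+6=c, e(vowel)+10=o.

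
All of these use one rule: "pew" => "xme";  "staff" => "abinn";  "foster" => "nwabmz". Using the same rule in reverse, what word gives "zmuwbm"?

Compare letters: p→x is +8, e→m is +8, w→e is +8 — a constant shift. Each letter is shifted forward by 8 in the alphabet (a Caesar shift of +8).
Decoding zmuwbm: z−8=r, m−8=e, u−8=m, w−8=o, b−8=t, m−8=e.

remote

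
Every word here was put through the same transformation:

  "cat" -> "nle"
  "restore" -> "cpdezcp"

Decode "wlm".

Each letter is shifted forward by 11 in the alphabet (a Caesar shift of +11).
Reversing it on wlm: w−11=l, l−11=a, m−11=b.

lab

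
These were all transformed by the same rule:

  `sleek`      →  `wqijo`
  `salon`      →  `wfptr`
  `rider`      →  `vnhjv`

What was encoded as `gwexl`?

crash

Shifts by position in sleek: pos 0: s→w (+4), pos 1: l→q (+5), pos 2: e→i (+4), pos 3: e→j (+5) — repeating every 2. The shifts repeat in a cycle of length 2: positions 0,1,… shift by +4, +5, then the pattern repeats.
Undoing it on gwexl: g−4=c, w−5=r, e−4=a, x−5=s, l−4=h.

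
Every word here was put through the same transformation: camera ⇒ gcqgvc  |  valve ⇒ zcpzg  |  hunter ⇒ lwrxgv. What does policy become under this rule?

tqpkgc

The shift depends on letter class: consonant c→g is +4, but vowel a→c is +2. Vowels shift forward by 2 and consonants shift forward by 4.
Applying it to policy: p(cons)+4=t, o(vowel)+2=q, l(cons)+4=p, i(vowel)+2=k, c(cons)+4=g, y(cons)+4=c.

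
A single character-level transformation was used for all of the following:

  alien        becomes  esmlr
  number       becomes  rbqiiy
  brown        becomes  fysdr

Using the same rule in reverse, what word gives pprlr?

Shifts by position in alien: pos 0: a→e (+4), pos 1: l→s (+7), pos 2: i→m (+4), pos 3: e→l (+7) — repeating every 2. The shifts repeat in a cycle of length 2: positions 0,1,… shift by +4, +7, then the pattern repeats.
Undoing it on pprlr: p−4=l, p−7=i, r−4=n, l−7=e, r−4=n.

linen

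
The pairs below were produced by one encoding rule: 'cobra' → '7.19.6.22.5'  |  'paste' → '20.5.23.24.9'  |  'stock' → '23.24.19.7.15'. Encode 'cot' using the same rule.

c is letter #3 and maps to 7: an offset of 4. Letters become their 1-based position plus 4 (so a→5, b→6, …).
Applying it to cot: c=3→7, o=15→19, t=20→24.

7.19.24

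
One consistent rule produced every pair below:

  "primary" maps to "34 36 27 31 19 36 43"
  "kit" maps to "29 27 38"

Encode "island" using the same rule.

27 37 30 19 32 22

p is letter #16 and maps to 34: an offset of 18. The number is (letter's place in the alphabet, a=1) + 18.
Applying it to island: i=9→27, s=19→37, l=12→30, a=1→19, n=14→32, d=4→22.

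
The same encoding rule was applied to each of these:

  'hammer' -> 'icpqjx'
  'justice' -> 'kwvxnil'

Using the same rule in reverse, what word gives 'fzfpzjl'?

In hammer: h→i is +1, a→c is +2, m→p is +3, m→q is +4 — the shift increases by 1 each position. Letter i (0-indexed) is shifted by i+1, so successive shifts are 1, 2, 3, ….
Undoing it on fzfpzjl: f−1=e, z−2=x, f−3=c, p−4=l, z−5=u, j−6=d, l−7=e.

exclude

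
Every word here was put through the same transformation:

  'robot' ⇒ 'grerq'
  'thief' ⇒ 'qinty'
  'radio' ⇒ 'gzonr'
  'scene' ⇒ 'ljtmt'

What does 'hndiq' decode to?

might

r(17)→g(6) and o(14)→r(17) fit y≡5x+25 (mod 26); the inverse of 5 mod 26 is 21. Each letter's alphabet position (a=0..z=25) is mapped through 5·x+25 mod 26 — an affine cipher.
Undoing it on hndiq: h(7)→21·(7−25)≡12=m; n(13)→21·(13−25)≡8=i; d(3)→21·(3−25)≡6=g; i(8)→21·(8−25)≡7=h; q(16)→21·(16−25)≡19=t (all mod 26).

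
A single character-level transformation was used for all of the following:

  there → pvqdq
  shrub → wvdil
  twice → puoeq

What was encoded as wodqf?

siren

Each letter's alphabet position (a=0..z=25) is mapped through 19·x+18 mod 26 — an affine cipher.
Reversing it on wodqf: w(22)→11·(22−18)≡18=s; o(14)→11·(14−18)≡8=i; d(3)→11·(3−18)≡17=r; q(16)→11·(16−18)≡4=e; f(5)→11·(5−18)≡13=n (all mod 26).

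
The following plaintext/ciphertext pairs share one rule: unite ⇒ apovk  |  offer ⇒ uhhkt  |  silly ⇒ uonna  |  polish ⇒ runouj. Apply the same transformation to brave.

Two shifts are in play — +6 for a/e/i/o/u, +2 for every other letter.
For brave: b(cons)+2=d, r(cons)+2=t, a(vowel)+6=g, v(cons)+2=x, e(vowel)+6=k.

dtgxk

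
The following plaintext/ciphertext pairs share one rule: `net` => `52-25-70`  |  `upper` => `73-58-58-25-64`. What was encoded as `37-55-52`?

n(#14)→52 and e(#5)→25: differences scale by 3, so n = 3·pos + 10. The formula is n = 3×(alphabet index, a=1) + 10.
Reversing it on 37-55-52: 37→(37−10)÷3=9=i, 55→(55−10)÷3=15=o, 52→(52−10)÷3=14=n.

ion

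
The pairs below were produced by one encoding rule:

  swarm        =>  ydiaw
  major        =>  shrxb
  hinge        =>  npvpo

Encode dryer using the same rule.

jygnb

Each letter shifts forward by (position + 6), i.e. 6, 7, 8, … — the shift grows by one for each successive letter.
On dryer: d+6=j, r+7=y, y+8=g, e+9=n, r+10=b.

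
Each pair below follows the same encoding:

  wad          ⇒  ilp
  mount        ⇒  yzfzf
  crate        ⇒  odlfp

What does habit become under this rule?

tlntf

The shift depends on letter class: consonant w→i is +12, but vowel a→l is +11. Two shifts are in play — +11 for a/e/i/o/u, +12 for every other letter.
For habit: h(cons)+12=t, a(vowel)+11=l, b(cons)+12=n, i(vowel)+11=t, t(cons)+12=f.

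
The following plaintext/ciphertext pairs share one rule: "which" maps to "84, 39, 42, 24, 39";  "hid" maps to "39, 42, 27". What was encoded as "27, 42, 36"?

w(#23)→84 and h(#8)→39: differences scale by 3, so n = 3·pos + 15. Each letter becomes 3×(its alphabet position, a=1..z=26) + 15.
Undoing it on 27, 42, 36: 27→(27−15)÷3=4=d, 42→(42−15)÷3=9=i, 36→(36−15)÷3=7=g.

dig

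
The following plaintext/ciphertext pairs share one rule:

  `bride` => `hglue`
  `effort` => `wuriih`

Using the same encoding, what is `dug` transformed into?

Two steps: reverse the string, then apply a Caesar shift of +3.
On dug: reverse → gud; then shift: g+3=j, u+3=x, d+3=g.

jxg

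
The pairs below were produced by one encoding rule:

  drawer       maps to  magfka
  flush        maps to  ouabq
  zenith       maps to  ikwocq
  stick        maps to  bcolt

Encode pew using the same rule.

ykf

The shift depends on letter class: consonant d→m is +9, but vowel a→g is +6. Two shifts are in play — +6 for a/e/i/o/u, +9 for every other letter.
On pew: p(cons)+9=y, e(vowel)+6=k, w(cons)+9=f.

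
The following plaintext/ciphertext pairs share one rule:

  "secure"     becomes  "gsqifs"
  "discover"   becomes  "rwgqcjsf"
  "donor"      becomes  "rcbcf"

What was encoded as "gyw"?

Compare letters: s→g is +14, e→s is +14, c→q is +14 — a constant shift. Each letter is shifted forward by 14 in the alphabet (a Caesar shift of +14).
Undoing it on gyw: g−14=s, y−14=k, w−14=i.

ski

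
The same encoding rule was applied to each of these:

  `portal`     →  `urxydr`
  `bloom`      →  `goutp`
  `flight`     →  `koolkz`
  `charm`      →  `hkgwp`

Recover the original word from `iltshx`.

dinner

The shifts repeat in a cycle of length 3: positions 0,1,… shift by +5, +3, +6, then the pattern repeats.
Reversing it on iltshx: i−5=d, l−3=i, t−6=n, s−5=n, h−3=e, x−6=r.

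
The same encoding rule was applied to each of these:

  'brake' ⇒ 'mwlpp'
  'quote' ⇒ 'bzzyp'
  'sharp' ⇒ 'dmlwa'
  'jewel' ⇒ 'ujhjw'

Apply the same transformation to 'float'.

qqzfe

A repeating key of period 2 is used — shifts +11, +5 over and over.
For float: f+11=q, l+5=q, o+11=z, a+5=f, t+11=e.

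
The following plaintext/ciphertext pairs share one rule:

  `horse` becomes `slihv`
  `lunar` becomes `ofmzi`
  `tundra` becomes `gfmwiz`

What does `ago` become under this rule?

ztl

This is the alphabet-reversal cipher (Atbash): a becomes z, b becomes y, etc.
On ago: a↔z, g↔t, o↔l.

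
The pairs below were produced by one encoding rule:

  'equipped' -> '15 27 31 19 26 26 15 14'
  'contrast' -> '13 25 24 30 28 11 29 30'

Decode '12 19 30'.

Letters become their 1-based position plus 10 (so a→11, b→12, …).
Undoing it on 12 19 30: 12→(12−10)÷1=2=b, 19→(19−10)÷1=9=i, 30→(30−10)÷1=20=t.

bit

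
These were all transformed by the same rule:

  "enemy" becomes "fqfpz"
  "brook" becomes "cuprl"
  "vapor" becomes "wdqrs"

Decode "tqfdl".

Shifts by position in enemy: pos 0: e→f (+1), pos 1: n→q (+3), pos 2: e→f (+1), pos 3: m→p (+3) — repeating every 2. A repeating key of period 2 is used — shifts +1, +3 over and over.
Reversing it on tqfdl: t−1=s, q−3=n, f−1=e, d−3=a, l−1=k.

sneak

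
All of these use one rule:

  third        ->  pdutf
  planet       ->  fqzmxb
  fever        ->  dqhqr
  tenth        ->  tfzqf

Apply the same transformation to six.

The output letters match the input read backwards, each shifted +12: third reversed is driht. Two steps: reverse the string, then apply a Caesar shift of +12.
On six: reverse → xis; then shift: x+12=j, i+12=u, s+12=e.

jue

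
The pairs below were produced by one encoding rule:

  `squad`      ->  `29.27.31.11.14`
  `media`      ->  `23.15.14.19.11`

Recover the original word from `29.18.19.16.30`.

shift

s is letter #19 and maps to 29: an offset of 10. The number is (letter's place in the alphabet, a=1) + 10.
Undoing it on 29.18.19.16.30: 29→(29−10)÷1=19=s, 18→(18−10)÷1=8=h, 19→(19−10)÷1=9=i, 16→(16−10)÷1=6=f, 30→(30−10)÷1=20=t.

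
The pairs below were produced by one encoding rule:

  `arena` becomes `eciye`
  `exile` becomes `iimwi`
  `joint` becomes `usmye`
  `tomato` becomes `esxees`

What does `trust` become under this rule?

ecyde

The shift depends on letter class: consonant r→c is +11, but vowel a→e is +4. Vowels shift forward by 4 and consonants shift forward by 11.
For trust: t(cons)+11=e, r(cons)+11=c, u(vowel)+4=y, s(cons)+11=d, t(cons)+11=e.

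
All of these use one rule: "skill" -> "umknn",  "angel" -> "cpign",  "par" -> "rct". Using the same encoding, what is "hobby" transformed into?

jqdda

Compare letters: s→u is +2, k→m is +2, i→k is +2 — a constant shift. Each letter is shifted forward by 2 in the alphabet (a Caesar shift of +2).
On hobby: h+2=j, o+2=q, b+2=d, b+2=d, y+2=a.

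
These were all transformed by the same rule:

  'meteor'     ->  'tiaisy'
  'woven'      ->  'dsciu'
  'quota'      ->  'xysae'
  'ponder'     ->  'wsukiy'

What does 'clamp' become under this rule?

jsetw

The shift depends on letter class: consonant m→t is +7, but vowel e→i is +4. Two shifts are in play — +4 for a/e/i/o/u, +7 for every other letter.
Applying it to clamp: c(cons)+7=j, l(cons)+7=s, a(vowel)+4=e, m(cons)+7=t, p(cons)+7=w.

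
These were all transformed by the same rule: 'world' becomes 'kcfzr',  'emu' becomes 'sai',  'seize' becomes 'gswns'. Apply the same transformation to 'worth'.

kcfhv

This is a Caesar cipher with shift 14.
On worth: w+14=k, o+14=c, r+14=f, t+14=h, h+14=v.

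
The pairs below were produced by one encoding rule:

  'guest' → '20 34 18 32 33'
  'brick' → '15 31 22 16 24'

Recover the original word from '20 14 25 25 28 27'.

gallon

Letters become their 1-based position plus 13 (so a→14, b→15, …).
Undoing it on 20 14 25 25 28 27: 20→(20−13)÷1=7=g, 14→(14−13)÷1=1=a, 25→(25−13)÷1=12=l, 25→(25−13)÷1=12=l, 28→(28−13)÷1=15=o, 27→(27−13)÷1=14=n.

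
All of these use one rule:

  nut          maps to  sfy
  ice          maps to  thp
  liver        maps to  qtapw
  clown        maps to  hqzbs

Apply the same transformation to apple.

luuqp

The shift depends on letter class: consonant n→s is +5, but vowel u→f is +11. Two shifts are in play — +11 for a/e/i/o/u, +5 for every other letter.
For apple: a(vowel)+11=l, p(cons)+5=u, p(cons)+5=u, l(cons)+5=q, e(vowel)+11=p.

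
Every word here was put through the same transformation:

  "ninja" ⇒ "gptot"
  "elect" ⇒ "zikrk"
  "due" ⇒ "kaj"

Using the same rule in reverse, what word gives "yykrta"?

unless

The output letters match the input read backwards, each shifted +6: ninja reversed is ajnin. The word is reversed, then every letter is shifted forward by 6.
Decoding yykrta: shift back: y−6=s, y−6=s, k−6=e, r−6=l, t−6=n, a−6=u → sselnu; then reverse → unless.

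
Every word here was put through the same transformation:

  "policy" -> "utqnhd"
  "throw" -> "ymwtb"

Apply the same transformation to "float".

Each letter is shifted forward by 5 in the alphabet (a Caesar shift of +5).
Applying it to float: f+5=k, l+5=q, o+5=t, a+5=f, t+5=y.

kqtfy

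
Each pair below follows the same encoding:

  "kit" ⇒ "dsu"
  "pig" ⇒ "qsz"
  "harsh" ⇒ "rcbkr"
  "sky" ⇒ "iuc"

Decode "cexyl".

bonus

The output letters match the input read backwards, each shifted +10: kit reversed is tik. Two steps: reverse the string, then apply a Caesar shift of +10.
Decoding cexyl: shift back: c−10=s, e−10=u, x−10=n, y−10=o, l−10=b → sunob; then reverse → bonus.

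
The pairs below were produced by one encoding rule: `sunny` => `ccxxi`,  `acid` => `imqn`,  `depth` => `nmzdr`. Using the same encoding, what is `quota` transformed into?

The shift depends on letter class: consonant s→c is +10, but vowel u→c is +8. Vowels shift forward by 8 and consonants shift forward by 10.
On quota: q(cons)+10=a, u(vowel)+8=c, o(vowel)+8=w, t(cons)+10=d, a(vowel)+8=i.

acwdi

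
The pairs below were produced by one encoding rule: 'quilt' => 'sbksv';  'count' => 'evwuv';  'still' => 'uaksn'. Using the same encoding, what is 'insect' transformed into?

kuulea

Shifts by position in quilt: pos 0: q→s (+2), pos 1: u→b (+7), pos 2: i→k (+2), pos 3: l→s (+7) — repeating every 2. A repeating key of period 2 is used — shifts +2, +7 over and over.
Applying it to insect: i+2=k, n+7=u, s+2=u, e+7=l, c+2=e, t+7=a.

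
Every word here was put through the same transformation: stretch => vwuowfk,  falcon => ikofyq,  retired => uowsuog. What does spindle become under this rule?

vssqgoo

The shift depends on letter class: consonant s→v is +3, but vowel e→o is +10. Vowels shift forward by 10 and consonants shift forward by 3.
For spindle: s(cons)+3=v, p(cons)+3=s, i(vowel)+10=s, n(cons)+3=q, d(cons)+3=g, l(cons)+3=o, e(vowel)+10=o.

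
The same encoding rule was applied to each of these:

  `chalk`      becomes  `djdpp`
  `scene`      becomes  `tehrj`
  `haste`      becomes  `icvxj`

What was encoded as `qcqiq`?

panel

In chalk: c→d is +1, h→j is +2, a→d is +3, l→p is +4 — the shift increases by 1 each position. Each letter shifts forward by (position + 1), i.e. 1, 2, 3, … — the shift grows by one for each successive letter.
Decoding qcqiq: q−1=p, c−2=a, q−3=n, i−4=e, q−5=l.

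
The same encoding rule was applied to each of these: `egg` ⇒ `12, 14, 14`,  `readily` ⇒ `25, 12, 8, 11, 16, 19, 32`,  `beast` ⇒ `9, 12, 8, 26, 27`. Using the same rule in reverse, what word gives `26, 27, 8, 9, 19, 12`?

stable

e is letter #5 and maps to 12: an offset of 7. Letters become their 1-based position plus 7 (so a→8, b→9, …).
Decoding 26, 27, 8, 9, 19, 12: 26→(26−7)÷1=19=s, 27→(27−7)÷1=20=t, 8→(8−7)÷1=1=a, 9→(9−7)÷1=2=b, 19→(19−7)÷1=12=l, 12→(12−7)÷1=5=e.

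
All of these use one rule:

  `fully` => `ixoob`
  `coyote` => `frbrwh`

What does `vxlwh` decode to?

suite

Compare letters: f→i is +3, u→x is +3, l→o is +3 — a constant shift. This is a Caesar cipher with shift 3.
Decoding vxlwh: v−3=s, x−3=u, l−3=i, w−3=t, h−3=e.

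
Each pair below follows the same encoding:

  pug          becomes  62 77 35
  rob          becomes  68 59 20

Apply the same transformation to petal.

p(#16)→62 and u(#21)→77: differences scale by 3, so n = 3·pos + 14. Each letter becomes 3×(its alphabet position, a=1..z=26) + 14.
For petal: p=16→62, e=5→29, t=20→74, a=1→17, l=12→50.

62 29 74 17 50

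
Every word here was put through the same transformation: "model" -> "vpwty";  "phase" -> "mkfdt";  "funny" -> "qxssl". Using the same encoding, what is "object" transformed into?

pcetza

m(12)→v(21) and o(14)→p(15) fit y≡23x+5 (mod 26); the inverse of 23 mod 26 is 17. Treating letters as 0–25, the rule is x ↦ 23x + 5 (mod 26).
Applying it to object: o(14)→23·14+5≡15=p; b(1)→23·1+5≡2=c; j(9)→23·9+5≡4=e; e(4)→23·4+5≡19=t; c(2)→23·2+5≡25=z; t(19)→23·19+5≡0=a (all mod 26).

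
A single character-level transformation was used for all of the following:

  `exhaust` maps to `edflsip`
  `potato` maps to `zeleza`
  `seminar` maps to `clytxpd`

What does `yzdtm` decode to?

The output letters match the input read backwards, each shifted +11: exhaust reversed is tsuahxe. Two steps: reverse the string, then apply a Caesar shift of +11.
Reversing it on yzdtm: shift back: y−11=n, z−11=o, d−11=s, t−11=i, m−11=b → nosib; then reverse → bison.

bison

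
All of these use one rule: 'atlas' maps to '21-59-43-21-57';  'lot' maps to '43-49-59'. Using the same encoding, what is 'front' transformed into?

a(#1)→21 and t(#20)→59: differences scale by 2, so n = 2·pos + 19. With a=1..z=26, the number is 2·pos + 19.
On front: f=6→31, r=18→55, o=15→49, n=14→47, t=20→59.

31-55-49-47-59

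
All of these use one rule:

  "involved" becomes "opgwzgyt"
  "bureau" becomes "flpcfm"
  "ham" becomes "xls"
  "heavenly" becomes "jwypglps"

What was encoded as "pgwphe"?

The output letters match the input read backwards, each shifted +11: involved reversed is devlovni. The word is reversed, then every letter is shifted forward by 11.
Reversing it on pgwphe: shift back: p−11=e, g−11=v, w−11=l, p−11=e, h−11=w, e−11=t → evlewt; then reverse → twelve.

twelve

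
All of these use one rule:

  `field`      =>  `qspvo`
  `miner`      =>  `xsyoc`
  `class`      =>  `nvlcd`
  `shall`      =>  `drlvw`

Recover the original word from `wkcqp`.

large

Shifts by position in field: pos 0: f→q (+11), pos 1: i→s (+10), pos 2: e→p (+11), pos 3: l→v (+10) — repeating every 2. A repeating key of period 2 is used — shifts +11, +10 over and over.
Decoding wkcqp: w−11=l, k−10=a, c−11=r, q−10=g, p−11=e.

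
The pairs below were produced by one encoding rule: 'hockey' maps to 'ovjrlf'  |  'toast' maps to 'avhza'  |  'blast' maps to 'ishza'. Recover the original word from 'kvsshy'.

dollar

Compare letters: h→o is +7, o→v is +7, c→j is +7 — a constant shift. Each letter is shifted forward by 7 in the alphabet (a Caesar shift of +7).
Reversing it on kvsshy: k−7=d, v−7=o, s−7=l, s−7=l, h−7=a, y−7=r.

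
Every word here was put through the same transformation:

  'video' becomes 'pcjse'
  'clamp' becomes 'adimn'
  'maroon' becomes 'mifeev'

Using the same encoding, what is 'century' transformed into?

v(21)→p(15) and i(8)→c(2) fit y≡9x+8 (mod 26); the inverse of 9 mod 26 is 3. Each letter's alphabet position (a=0..z=25) is mapped through 9·x+8 mod 26 — an affine cipher.
For century: c(2)→9·2+8≡0=a; e(4)→9·4+8≡18=s; n(13)→9·13+8≡21=v; t(19)→9·19+8≡23=x; u(20)→9·20+8≡6=g; r(17)→9·17+8≡5=f; y(24)→9·24+8≡16=q (all mod 26).

asvxgfq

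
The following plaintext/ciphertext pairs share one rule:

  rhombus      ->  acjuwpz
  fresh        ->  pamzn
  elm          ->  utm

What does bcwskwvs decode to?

knockout

The output letters match the input read backwards, each shifted +8: rhombus reversed is submohr. Read the word backwards and shift each letter +8.
Reversing it on bcwskwvs: shift back: b−8=t, c−8=u, w−8=o, s−8=k, k−8=c, w−8=o, v−8=n, s−8=k → tuokconk; then reverse → knockout.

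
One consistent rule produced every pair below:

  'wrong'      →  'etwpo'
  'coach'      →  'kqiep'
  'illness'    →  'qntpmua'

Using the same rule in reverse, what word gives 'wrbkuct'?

optimal

It's a Vigenère-style cipher with numeric key [8,2]: position i shifts by key[i mod 2].
Undoing it on wrbkuct: w−8=o, r−2=p, b−8=t, k−2=i, u−8=m, c−2=a, t−8=l.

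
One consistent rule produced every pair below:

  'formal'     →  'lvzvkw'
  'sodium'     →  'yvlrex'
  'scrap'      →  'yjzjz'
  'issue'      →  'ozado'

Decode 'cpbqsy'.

In formal: f→l is +6, o→v is +7, r→z is +8, m→v is +9 — the shift increases by 1 each position. Letter i (0-indexed) is shifted by i+6, so successive shifts are 6, 7, 8, ….
Decoding cpbqsy: c−6=w, p−7=i, b−8=t, q−9=h, s−10=i, y−11=n.

within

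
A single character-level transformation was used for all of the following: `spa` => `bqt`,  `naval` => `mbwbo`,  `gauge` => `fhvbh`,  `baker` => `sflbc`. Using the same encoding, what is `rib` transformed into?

The output letters match the input read backwards, each shifted +1: spa reversed is aps. The word is reversed, then every letter is shifted forward by 1.
Applying it to rib: reverse → bir; then shift: b+1=c, i+1=j, r+1=s.

cjs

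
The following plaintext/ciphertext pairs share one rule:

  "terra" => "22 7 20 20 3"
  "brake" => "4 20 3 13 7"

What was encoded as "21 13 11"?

ski

t is letter #20 and maps to 22: an offset of 2. The number is (letter's place in the alphabet, a=1) + 2.
Undoing it on 21 13 11: 21→(21−2)÷1=19=s, 13→(13−2)÷1=11=k, 11→(11−2)÷1=9=i.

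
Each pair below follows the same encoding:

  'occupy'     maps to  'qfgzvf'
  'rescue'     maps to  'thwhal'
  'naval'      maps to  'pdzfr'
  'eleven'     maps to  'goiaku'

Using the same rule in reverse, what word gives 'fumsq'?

In occupy: o→q is +2, c→f is +3, c→g is +4, u→z is +5 — the shift increases by 1 each position. Letter i (0-indexed) is shifted by i+2, so successive shifts are 2, 3, 4, ….
Undoing it on fumsq: f−2=d, u−3=r, m−4=i, s−5=n, q−6=k.

drink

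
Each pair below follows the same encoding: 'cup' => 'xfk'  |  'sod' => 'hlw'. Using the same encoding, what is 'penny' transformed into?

kvmmb

Each pair mirrors across the alphabet (c↔x, u↔f, p↔k): positions sum to 25. Each letter is replaced by its mirror in the alphabet: a↔z, b↔y, c↔x, and so on (the Atbash cipher).
Applying it to penny: p↔k, e↔v, n↔m, n↔m, y↔b.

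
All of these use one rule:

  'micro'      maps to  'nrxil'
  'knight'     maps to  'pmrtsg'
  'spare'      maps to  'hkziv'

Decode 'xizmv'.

Each pair mirrors across the alphabet (m↔n, i↔r, c↔x): positions sum to 25. Letters are reflected about the middle of the alphabet (position → 25−position): Atbash.
Undoing it on xizmv: x↔c, i↔r, z↔a, m↔n, v↔e.

crane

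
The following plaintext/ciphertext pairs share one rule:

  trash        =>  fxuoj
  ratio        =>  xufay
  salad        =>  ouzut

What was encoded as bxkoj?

fresh

t(19)→f(5) and r(17)→x(23) fit y≡17x+20 (mod 26); the inverse of 17 mod 26 is 23. This is an affine cipher: with a=0,…,z=25, each position x becomes (17x+20) mod 26.
Decoding bxkoj: b(1)→23·(1−20)≡5=f; x(23)→23·(23−20)≡17=r; k(10)→23·(10−20)≡4=e; o(14)→23·(14−20)≡18=s; j(9)→23·(9−20)≡7=h (all mod 26).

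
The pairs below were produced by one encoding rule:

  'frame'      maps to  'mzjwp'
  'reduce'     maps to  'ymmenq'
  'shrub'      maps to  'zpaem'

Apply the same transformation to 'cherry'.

jpnbck

In frame: f→m is +7, r→z is +8, a→j is +9, m→w is +10 — the shift increases by 1 each position. Letter i (0-indexed) is shifted by i+7, so successive shifts are 7, 8, 9, ….
On cherry: c+7=j, h+8=p, e+9=n, r+10=b, r+11=c, y+12=k.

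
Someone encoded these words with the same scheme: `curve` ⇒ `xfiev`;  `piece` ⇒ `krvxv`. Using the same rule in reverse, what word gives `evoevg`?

Letters are reflected about the middle of the alphabet (position → 25−position): Atbash.
Reversing it on evoevg: e↔v, v↔e, o↔l, e↔v, v↔e, g↔t.

velvet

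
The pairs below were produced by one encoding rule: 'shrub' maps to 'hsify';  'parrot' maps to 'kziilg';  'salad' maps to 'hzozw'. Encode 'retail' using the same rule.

ivgzro

Each pair mirrors across the alphabet (s↔h, h↔s, r↔i): positions sum to 25. This is the alphabet-reversal cipher (Atbash): a becomes z, b becomes y, etc.
Applying it to retail: r↔i, e↔v, t↔g, a↔z, i↔r, l↔o.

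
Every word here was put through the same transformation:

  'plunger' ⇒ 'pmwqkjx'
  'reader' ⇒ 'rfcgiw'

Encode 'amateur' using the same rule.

ancwizx

In plunger: p→p is +0, l→m is +1, u→w is +2, n→q is +3 — the shift increases by 1 each position. Letter i (0-indexed) is shifted by i+0, so successive shifts are 0, 1, 2, ….
For amateur: a+0=a, m+1=n, a+2=c, t+3=w, e+4=i, u+5=z, r+6=x.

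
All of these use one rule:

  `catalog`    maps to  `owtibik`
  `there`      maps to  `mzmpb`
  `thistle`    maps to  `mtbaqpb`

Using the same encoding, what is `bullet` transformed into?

The output letters match the input read backwards, each shifted +8: catalog reversed is golatac. Read the word backwards and shift each letter +8.
Applying it to bullet: reverse → tellub; then shift: t+8=b, e+8=m, l+8=t, l+8=t, u+8=c, b+8=j.

bmttcj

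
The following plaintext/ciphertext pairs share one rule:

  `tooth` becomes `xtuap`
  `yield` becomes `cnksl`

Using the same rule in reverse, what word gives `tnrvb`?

pilot

In tooth: t→x is +4, o→t is +5, o→u is +6, t→a is +7 — the shift increases by 1 each position. Each letter shifts forward by (position + 4), i.e. 4, 5, 6, … — the shift grows by one for each successive letter.
Decoding tnrvb: t−4=p, n−5=i, r−6=l, v−7=o, b−8=t.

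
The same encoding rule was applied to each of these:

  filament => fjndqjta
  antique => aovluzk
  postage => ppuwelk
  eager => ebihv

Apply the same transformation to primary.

pskpewe

Letter i (0-indexed) is shifted by i+0, so successive shifts are 0, 1, 2, ….
For primary: p+0=p, r+1=s, i+2=k, m+3=p, a+4=e, r+5=w, y+6=e.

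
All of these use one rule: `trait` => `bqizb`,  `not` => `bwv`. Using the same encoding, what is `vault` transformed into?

btcid

The output letters match the input read backwards, each shifted +8: trait reversed is tiart. The word is reversed, then every letter is shifted forward by 8.
On vault: reverse → tluav; then shift: t+8=b, l+8=t, u+8=c, a+8=i, v+8=d.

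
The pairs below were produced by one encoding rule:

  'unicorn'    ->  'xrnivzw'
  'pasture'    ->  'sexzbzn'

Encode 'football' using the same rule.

In unicorn: u→x is +3, n→r is +4, i→n is +5, c→i is +6 — the shift increases by 1 each position. Letter i (0-indexed) is shifted by i+3, so successive shifts are 3, 4, 5, ….
For football: f+3=i, o+4=s, o+5=t, t+6=z, b+7=i, a+8=i, l+9=u, l+10=v.

istziiuv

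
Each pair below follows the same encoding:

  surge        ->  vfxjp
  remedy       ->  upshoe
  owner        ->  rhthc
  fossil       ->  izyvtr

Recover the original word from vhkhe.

Shifts by position in surge: pos 0: s→v (+3), pos 1: u→f (+11), pos 2: r→x (+6), pos 3: g→j (+3), pos 4: e→p (+11) — repeating every 3. The shifts repeat in a cycle of length 3: positions 0,1,… shift by +3, +11, +6, then the pattern repeats.
Undoing it on vhkhe: v−3=s, h−11=w, k−6=e, h−3=e, e−11=t.

sweet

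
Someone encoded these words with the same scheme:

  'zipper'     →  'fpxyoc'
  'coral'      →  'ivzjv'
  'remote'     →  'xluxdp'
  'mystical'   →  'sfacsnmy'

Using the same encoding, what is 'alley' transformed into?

gstni

Each letter shifts forward by (position + 6), i.e. 6, 7, 8, … — the shift grows by one for each successive letter.
For alley: a+6=g, l+7=s, l+8=t, e+9=n, y+10=i.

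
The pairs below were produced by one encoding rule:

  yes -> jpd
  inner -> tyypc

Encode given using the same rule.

rtgpy

Compare letters: y→j is +11, e→p is +11, s→d is +11 — a constant shift. It's a constant shift of +11 (ROT11).
For given: g+11=r, i+11=t, v+11=g, e+11=p, n+11=y.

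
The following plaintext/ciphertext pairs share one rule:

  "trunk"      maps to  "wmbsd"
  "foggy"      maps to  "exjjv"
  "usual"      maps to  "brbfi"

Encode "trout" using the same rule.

wmxbw

Treating letters as 0–25, the rule is x ↦ 5x + 5 (mod 26).
For trout: t(19)→5·19+5≡22=w; r(17)→5·17+5≡12=m; o(14)→5·14+5≡23=x; u(20)→5·20+5≡1=b; t(19)→5·19+5≡22=w (all mod 26).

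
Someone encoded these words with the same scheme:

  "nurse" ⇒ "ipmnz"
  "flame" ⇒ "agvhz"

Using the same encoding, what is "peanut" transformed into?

kzvipo

It's a constant shift of +21 (ROT21).
On peanut: p+21=k, e+21=z, a+21=v, n+21=i, u+21=p, t+21=o.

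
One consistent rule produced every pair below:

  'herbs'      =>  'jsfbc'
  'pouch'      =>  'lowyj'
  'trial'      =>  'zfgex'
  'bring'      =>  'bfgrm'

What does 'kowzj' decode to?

youth

Treating letters as 0–25, the rule is x ↦ 23x + 4 (mod 26).
Reversing it on kowzj: k(10)→17·(10−4)≡24=y; o(14)→17·(14−4)≡14=o; w(22)→17·(22−4)≡20=u; z(25)→17·(25−4)≡19=t; j(9)→17·(9−4)≡7=h (all mod 26).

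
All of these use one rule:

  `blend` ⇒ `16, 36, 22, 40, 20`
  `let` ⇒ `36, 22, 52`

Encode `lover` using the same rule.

b(#2)→16 and l(#12)→36: differences scale by 2, so n = 2·pos + 12. Each letter becomes 2×(its alphabet position, a=1..z=26) + 12.
Applying it to lover: l=12→36, o=15→42, v=22→56, e=5→22, r=18→48.

36, 42, 56, 22, 48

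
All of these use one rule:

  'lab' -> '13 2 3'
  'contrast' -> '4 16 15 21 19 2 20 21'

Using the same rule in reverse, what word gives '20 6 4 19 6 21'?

l is letter #12 and maps to 13: an offset of 1. The number is (letter's place in the alphabet, a=1) + 1.
Reversing it on 20 6 4 19 6 21: 20→(20−1)÷1=19=s, 6→(6−1)÷1=5=e, 4→(4−1)÷1=3=c, 19→(19−1)÷1=18=r, 6→(6−1)÷1=5=e, 21→(21−1)÷1=20=t.

secret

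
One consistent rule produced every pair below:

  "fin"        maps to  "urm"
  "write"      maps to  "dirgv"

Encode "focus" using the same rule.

Each pair mirrors across the alphabet (f↔u, i↔r, n↔m): positions sum to 25. Each letter is replaced by its mirror in the alphabet: a↔z, b↔y, c↔x, and so on (the Atbash cipher).
On focus: f↔u, o↔l, c↔x, u↔f, s↔h.

ulxfh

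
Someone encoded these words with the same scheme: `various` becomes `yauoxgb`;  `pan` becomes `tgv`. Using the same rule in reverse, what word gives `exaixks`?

mercury

The output letters match the input read backwards, each shifted +6: various reversed is suoirav. Read the word backwards and shift each letter +6.
Reversing it on exaixks: shift back: e−6=y, x−6=r, a−6=u, i−6=c, x−6=r, k−6=e, s−6=m → yrucrem; then reverse → mercury.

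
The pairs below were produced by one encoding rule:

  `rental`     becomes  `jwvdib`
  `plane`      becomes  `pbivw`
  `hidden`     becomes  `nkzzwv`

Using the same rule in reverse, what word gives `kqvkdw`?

ignite

r(17)→j(9) and e(4)→w(22) fit y≡23x+8 (mod 26); the inverse of 23 mod 26 is 17. This is an affine cipher: with a=0,…,z=25, each position x becomes (23x+8) mod 26.
Decoding kqvkdw: k(10)→17·(10−8)≡8=i; q(16)→17·(16−8)≡6=g; v(21)→17·(21−8)≡13=n; k(10)→17·(10−8)≡8=i; d(3)→17·(3−8)≡19=t; w(22)→17·(22−8)≡4=e (all mod 26).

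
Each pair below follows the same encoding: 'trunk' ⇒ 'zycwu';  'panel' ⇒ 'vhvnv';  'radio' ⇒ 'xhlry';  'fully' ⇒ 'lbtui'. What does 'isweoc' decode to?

clover

Letter i (0-indexed) is shifted by i+6, so successive shifts are 6, 7, 8, ….
Undoing it on isweoc: i−6=c, s−7=l, w−8=o, e−9=v, o−10=e, c−11=r.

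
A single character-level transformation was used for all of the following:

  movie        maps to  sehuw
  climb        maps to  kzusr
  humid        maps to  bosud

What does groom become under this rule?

m(12)→s(18) and o(14)→e(4) fit y≡19x+24 (mod 26); the inverse of 19 mod 26 is 11. This is an affine cipher: with a=0,…,z=25, each position x becomes (19x+24) mod 26.
For groom: g(6)→19·6+24≡8=i; r(17)→19·17+24≡9=j; o(14)→19·14+24≡4=e; o(14)→19·14+24≡4=e; m(12)→19·12+24≡18=s (all mod 26).

ijees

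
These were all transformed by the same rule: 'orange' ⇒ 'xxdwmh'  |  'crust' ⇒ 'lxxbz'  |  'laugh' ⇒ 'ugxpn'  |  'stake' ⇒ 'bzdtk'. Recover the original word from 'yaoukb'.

Shifts by position in orange: pos 0: o→x (+9), pos 1: r→x (+6), pos 2: a→d (+3), pos 3: n→w (+9), pos 4: g→m (+6), pos 5: e→h (+3) — repeating every 3. A repeating key of period 3 is used — shifts +9, +6, +3 over and over.
Decoding yaoukb: y−9=p, a−6=u, o−3=l, u−9=l, k−6=e, b−3=y.

pulley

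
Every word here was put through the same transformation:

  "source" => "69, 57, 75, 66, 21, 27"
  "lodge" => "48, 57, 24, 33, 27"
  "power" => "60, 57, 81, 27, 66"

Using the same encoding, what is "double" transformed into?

24, 57, 75, 18, 48, 27

The formula is n = 3×(alphabet index, a=1) + 12.
For double: d=4→24, o=15→57, u=21→75, b=2→18, l=12→48, e=5→27.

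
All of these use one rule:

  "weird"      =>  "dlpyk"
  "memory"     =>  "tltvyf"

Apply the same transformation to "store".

zavyl

Every letter moves 7 places later in the alphabet, wrapping around z→a.
On store: s+7=z, t+7=a, o+7=v, r+7=y, e+7=l.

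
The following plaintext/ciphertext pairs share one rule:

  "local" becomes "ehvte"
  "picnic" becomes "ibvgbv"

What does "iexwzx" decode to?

Compare letters: l→e is +19, o→h is +19, c→v is +19 — a constant shift. Each letter is shifted forward by 19 in the alphabet (a Caesar shift of +19).
Decoding iexwzx: i−19=p, e−19=l, x−19=e, w−19=d, z−19=g, x−19=e.

pledge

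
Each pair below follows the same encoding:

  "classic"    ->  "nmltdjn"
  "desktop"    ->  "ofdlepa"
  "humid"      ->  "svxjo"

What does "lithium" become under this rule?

It's a Vigenère-style cipher with numeric key [11,1]: position i shifts by key[i mod 2].
Applying it to lithium: l+11=w, i+1=j, t+11=e, h+1=i, i+11=t, u+1=v, m+11=x.

wjeitvx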